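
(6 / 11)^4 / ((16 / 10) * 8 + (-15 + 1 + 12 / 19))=-2280 / 14641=-0.16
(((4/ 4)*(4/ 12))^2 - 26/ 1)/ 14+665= 83557/ 126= 663.15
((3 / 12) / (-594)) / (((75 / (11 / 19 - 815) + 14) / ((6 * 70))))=-90265 / 7101963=-0.01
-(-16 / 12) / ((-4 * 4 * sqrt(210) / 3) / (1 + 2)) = -sqrt(210) / 280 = -0.05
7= 7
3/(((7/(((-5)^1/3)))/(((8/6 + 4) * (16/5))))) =-256/21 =-12.19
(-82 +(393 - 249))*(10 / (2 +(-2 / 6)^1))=372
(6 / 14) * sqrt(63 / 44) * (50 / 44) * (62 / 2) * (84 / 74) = 20.51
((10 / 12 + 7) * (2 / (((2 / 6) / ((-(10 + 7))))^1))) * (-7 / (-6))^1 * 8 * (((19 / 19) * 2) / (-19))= 44744 / 57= 784.98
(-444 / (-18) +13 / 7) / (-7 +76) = 0.38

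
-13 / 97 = -0.13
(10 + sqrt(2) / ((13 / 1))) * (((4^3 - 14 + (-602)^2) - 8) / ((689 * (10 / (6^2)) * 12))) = 543669 * sqrt(2) / 44785 + 1087338 / 689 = 1595.31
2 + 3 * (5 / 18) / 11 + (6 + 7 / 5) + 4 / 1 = 13.48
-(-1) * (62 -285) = -223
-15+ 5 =-10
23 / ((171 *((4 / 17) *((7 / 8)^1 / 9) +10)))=782 / 58273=0.01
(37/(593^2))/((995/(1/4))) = 37/1399563020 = 0.00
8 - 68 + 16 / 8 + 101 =43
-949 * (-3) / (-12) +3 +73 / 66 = -30775 / 132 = -233.14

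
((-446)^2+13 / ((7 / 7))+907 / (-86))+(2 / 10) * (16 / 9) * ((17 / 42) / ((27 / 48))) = 145495111571 / 731430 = 198918.71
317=317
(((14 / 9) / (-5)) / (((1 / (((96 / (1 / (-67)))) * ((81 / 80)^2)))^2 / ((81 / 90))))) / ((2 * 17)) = -12173914025847 / 34000000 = -358056.29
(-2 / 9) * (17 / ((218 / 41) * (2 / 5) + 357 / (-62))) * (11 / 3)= 4753540 / 1246131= 3.81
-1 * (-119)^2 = -14161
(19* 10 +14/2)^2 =38809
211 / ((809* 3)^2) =211 / 5890329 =0.00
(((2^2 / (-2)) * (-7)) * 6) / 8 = 10.50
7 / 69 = 0.10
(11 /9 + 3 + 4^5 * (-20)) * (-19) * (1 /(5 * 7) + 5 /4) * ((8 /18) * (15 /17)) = 89534726 /459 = 195064.76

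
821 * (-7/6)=-5747/6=-957.83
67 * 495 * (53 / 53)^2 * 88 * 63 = 183866760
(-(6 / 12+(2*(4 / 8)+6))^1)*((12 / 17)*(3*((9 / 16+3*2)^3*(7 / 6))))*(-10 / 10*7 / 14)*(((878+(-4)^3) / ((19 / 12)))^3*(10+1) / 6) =652284668297.15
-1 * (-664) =664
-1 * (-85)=85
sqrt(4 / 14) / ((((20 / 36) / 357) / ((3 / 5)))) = 1377 * sqrt(14) / 25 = 206.09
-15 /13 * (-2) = 30 /13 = 2.31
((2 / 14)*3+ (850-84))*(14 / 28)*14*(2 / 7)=10730 / 7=1532.86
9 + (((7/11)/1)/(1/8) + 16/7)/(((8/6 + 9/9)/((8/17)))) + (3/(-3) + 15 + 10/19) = 4354869/174097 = 25.01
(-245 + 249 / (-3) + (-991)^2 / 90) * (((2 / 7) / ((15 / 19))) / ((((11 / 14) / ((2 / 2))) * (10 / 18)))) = 36197318 / 4125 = 8775.11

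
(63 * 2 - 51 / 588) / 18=24679 / 3528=7.00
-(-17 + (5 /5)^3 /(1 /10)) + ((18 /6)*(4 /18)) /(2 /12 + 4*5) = 851 /121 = 7.03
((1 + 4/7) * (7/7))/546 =11/3822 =0.00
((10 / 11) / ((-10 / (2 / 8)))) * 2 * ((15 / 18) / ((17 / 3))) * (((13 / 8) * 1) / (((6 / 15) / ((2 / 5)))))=-65 / 5984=-0.01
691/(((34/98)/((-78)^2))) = 205998156/17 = 12117538.59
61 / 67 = 0.91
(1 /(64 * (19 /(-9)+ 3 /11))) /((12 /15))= -495 /46592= -0.01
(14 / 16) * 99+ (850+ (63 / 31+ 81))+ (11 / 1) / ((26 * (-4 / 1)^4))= 210392341 / 206336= 1019.66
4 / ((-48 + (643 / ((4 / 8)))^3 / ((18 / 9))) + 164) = 1 / 265847736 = 0.00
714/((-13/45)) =-32130/13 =-2471.54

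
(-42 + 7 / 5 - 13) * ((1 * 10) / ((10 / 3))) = -804 / 5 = -160.80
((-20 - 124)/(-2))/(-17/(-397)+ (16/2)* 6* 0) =1681.41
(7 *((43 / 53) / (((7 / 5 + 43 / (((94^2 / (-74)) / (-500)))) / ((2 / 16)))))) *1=3324545 / 849786312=0.00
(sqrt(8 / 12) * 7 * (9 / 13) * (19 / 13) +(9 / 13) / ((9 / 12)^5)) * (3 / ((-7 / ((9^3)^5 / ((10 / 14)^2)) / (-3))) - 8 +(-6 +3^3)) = 13282448713690329088 / 8775 +5175485387463321588 * sqrt(6) / 4225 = 4514213362102969.50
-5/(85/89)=-89/17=-5.24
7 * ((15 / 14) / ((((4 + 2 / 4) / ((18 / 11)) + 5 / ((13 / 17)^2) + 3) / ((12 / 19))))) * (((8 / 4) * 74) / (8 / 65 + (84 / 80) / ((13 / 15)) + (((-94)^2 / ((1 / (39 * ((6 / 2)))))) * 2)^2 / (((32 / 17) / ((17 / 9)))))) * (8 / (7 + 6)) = 1440691200 / 204864709276978224971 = 0.00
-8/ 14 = -4/ 7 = -0.57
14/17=0.82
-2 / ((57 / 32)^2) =-0.63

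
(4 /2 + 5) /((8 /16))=14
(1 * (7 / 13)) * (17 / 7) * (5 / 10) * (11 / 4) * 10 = 935 / 52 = 17.98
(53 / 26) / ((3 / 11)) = 7.47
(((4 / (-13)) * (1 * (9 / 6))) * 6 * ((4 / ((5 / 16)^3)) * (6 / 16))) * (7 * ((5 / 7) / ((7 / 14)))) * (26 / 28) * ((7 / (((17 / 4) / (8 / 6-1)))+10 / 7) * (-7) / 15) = 17350656 / 14875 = 1166.43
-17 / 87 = -0.20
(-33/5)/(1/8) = -264/5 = -52.80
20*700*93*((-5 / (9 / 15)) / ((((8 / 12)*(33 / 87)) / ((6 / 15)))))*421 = -79480590000 / 11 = -7225508181.82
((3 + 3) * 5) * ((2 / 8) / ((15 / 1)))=0.50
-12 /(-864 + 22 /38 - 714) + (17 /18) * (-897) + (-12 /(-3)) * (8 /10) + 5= -754333259 /899130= -838.96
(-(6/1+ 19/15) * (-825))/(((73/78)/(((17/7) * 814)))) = 6470787180/511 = 12662988.61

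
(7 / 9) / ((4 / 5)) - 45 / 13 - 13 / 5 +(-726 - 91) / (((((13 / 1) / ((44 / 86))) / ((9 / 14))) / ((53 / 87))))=-8399107 / 475020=-17.68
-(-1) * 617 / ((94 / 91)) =56147 / 94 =597.31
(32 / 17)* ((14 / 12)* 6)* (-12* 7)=-18816 / 17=-1106.82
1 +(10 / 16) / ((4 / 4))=13 / 8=1.62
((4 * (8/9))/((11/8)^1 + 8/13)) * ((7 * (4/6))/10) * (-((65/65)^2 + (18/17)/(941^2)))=-70135846144/84132206253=-0.83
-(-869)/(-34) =-869/34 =-25.56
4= 4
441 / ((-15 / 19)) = -558.60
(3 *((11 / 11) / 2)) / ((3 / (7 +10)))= 17 / 2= 8.50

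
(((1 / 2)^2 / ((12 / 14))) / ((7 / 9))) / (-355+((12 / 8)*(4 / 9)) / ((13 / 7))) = -117 / 110648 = -0.00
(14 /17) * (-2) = -28 /17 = -1.65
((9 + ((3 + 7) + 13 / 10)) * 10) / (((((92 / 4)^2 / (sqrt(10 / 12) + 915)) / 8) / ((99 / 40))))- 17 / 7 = 6699 * sqrt(30) / 5290 + 25735264 / 3703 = 6956.78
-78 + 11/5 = -379/5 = -75.80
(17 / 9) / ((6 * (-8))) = -17 / 432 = -0.04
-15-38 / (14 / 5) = -200 / 7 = -28.57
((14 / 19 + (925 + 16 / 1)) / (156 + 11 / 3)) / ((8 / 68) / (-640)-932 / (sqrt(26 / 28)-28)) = 44643521798389440 / 251940870138333011-1480533124300800 * sqrt(182) / 3275231311798329143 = 0.17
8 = 8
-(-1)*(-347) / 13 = -347 / 13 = -26.69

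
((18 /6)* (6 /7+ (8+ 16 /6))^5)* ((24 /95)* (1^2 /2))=3319990348928 /43109955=77012.15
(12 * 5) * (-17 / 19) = -1020 / 19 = -53.68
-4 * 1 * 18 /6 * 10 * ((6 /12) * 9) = -540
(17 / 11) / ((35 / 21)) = 51 / 55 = 0.93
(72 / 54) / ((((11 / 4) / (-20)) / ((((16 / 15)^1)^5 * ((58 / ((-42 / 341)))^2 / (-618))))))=298305980465152 / 62087563125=4804.60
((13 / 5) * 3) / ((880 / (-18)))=-351 / 2200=-0.16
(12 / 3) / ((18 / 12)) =8 / 3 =2.67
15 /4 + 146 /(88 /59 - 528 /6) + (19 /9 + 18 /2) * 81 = 2302063 /2552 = 902.06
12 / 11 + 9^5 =649551 / 11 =59050.09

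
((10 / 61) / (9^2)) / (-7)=-10 / 34587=-0.00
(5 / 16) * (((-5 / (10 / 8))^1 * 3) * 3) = -45 / 4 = -11.25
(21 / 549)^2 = 49 / 33489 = 0.00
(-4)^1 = -4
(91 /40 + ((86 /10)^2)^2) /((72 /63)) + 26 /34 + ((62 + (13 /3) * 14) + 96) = 10215796531 /2040000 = 5007.74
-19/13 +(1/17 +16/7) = 1366/1547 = 0.88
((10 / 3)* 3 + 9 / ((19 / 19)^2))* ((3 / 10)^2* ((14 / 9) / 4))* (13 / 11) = 1729 / 2200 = 0.79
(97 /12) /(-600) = -97 /7200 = -0.01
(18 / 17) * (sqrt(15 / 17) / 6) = 3 * sqrt(255) / 289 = 0.17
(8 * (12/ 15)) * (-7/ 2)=-112/ 5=-22.40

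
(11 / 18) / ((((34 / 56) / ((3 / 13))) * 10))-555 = -1839748 / 3315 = -554.98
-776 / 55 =-14.11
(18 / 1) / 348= 3 / 58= 0.05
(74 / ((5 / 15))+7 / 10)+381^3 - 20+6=553065497 / 10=55306549.70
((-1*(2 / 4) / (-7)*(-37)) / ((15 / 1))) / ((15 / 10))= -0.12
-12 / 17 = -0.71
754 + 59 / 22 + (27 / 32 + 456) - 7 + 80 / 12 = 1213.19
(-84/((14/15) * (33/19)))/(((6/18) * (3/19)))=-10830/11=-984.55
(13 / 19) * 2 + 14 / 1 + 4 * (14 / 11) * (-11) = -772 / 19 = -40.63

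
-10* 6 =-60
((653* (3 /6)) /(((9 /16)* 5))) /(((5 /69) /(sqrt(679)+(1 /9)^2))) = 120152 /6075+120152* sqrt(679) /75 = 41764.79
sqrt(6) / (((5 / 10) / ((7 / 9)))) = 14*sqrt(6) / 9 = 3.81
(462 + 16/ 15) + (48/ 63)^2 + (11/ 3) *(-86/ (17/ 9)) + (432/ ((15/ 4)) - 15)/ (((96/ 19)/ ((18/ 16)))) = 3061329973/ 9596160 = 319.02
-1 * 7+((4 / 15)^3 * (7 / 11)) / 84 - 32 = -4343609 / 111375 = -39.00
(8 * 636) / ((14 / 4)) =10176 / 7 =1453.71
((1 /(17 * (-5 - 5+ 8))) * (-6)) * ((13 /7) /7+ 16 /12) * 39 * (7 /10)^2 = 1833 /340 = 5.39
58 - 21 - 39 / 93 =1134 / 31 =36.58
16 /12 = 4 /3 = 1.33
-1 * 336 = -336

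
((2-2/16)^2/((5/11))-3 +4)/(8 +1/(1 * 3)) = 1677/1600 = 1.05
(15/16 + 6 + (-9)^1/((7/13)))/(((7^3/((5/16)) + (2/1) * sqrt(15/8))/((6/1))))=-0.05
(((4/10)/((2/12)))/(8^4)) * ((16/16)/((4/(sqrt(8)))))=3 * sqrt(2)/10240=0.00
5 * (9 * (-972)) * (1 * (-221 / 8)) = 2416635 / 2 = 1208317.50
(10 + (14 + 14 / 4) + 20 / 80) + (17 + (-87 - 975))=-4069 / 4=-1017.25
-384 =-384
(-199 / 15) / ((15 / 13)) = -2587 / 225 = -11.50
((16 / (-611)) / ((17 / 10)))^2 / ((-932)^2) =1600 / 5857227669241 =0.00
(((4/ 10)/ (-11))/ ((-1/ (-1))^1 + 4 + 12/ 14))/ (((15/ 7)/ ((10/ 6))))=-98/ 20295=-0.00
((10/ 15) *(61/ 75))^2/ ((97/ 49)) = 729316/ 4910625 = 0.15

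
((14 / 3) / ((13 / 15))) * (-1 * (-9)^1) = 630 / 13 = 48.46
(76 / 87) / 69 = 76 / 6003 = 0.01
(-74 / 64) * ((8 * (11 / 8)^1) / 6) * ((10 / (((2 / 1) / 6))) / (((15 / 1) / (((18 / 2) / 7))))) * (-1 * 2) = 1221 / 112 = 10.90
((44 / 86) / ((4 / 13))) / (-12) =-143 / 1032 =-0.14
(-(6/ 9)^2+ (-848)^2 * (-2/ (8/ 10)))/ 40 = -4044961/ 90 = -44944.01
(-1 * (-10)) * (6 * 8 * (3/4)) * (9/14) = 1620/7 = 231.43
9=9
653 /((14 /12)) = 3918 /7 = 559.71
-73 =-73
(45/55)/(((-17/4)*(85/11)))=-36/1445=-0.02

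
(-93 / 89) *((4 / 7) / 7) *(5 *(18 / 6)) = -1.28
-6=-6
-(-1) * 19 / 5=3.80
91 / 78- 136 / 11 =-739 / 66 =-11.20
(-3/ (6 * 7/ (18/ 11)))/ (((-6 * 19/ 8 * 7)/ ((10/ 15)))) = 8/ 10241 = 0.00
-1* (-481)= 481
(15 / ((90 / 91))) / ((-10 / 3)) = -91 / 20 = -4.55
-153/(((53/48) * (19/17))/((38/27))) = -9248/53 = -174.49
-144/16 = -9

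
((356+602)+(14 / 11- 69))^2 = 95902849 / 121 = 792585.53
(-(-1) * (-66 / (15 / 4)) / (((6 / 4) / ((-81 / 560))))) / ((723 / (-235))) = -4653 / 8435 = -0.55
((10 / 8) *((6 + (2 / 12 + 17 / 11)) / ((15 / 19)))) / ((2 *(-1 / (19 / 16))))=-183749 / 25344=-7.25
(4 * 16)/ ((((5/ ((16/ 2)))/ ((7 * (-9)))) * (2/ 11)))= -177408/ 5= -35481.60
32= 32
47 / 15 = 3.13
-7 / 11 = -0.64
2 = 2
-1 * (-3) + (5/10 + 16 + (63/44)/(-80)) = 68577/3520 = 19.48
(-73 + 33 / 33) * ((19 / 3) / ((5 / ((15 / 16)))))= -171 / 2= -85.50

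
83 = 83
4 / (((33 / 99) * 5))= 2.40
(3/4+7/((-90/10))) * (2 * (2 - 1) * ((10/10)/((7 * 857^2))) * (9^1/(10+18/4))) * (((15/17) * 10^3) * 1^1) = -15000/2534583499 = -0.00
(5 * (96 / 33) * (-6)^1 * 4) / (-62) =1920 / 341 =5.63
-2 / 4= -1 / 2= -0.50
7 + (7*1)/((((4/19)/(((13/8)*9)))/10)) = 77917/16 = 4869.81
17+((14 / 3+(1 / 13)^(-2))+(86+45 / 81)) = 2495 / 9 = 277.22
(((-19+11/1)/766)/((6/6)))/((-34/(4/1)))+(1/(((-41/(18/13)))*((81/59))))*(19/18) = -6953447/281099403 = -0.02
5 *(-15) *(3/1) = -225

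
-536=-536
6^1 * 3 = 18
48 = 48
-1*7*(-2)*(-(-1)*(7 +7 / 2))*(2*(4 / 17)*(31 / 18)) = 6076 / 51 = 119.14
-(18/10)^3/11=-0.53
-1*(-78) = 78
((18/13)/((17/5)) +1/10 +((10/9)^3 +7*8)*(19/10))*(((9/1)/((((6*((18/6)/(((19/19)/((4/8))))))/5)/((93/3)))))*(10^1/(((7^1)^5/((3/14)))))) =27347608675/12636208494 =2.16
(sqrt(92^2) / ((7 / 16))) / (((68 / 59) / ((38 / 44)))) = 206264 / 1309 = 157.57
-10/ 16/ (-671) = 5/ 5368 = 0.00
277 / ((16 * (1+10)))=277 / 176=1.57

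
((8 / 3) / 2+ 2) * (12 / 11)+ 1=51 / 11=4.64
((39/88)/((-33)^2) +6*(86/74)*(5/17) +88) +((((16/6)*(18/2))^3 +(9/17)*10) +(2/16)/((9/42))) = 279690009955/20092776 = 13919.93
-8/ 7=-1.14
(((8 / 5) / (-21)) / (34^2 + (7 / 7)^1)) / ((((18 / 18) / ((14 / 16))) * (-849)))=1 / 14734395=0.00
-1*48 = -48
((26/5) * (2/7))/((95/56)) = 416/475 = 0.88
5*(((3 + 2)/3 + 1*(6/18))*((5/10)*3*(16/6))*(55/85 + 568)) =386680/17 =22745.88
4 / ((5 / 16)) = 64 / 5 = 12.80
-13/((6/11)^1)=-23.83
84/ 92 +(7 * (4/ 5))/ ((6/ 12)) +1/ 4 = 5687/ 460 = 12.36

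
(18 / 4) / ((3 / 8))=12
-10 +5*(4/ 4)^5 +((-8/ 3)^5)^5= -44588032278.67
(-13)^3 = -2197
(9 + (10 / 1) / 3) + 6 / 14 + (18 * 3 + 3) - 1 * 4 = 65.76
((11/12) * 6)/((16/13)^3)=24167/8192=2.95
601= 601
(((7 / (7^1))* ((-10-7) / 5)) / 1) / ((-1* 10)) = 17 / 50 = 0.34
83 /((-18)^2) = 83 /324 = 0.26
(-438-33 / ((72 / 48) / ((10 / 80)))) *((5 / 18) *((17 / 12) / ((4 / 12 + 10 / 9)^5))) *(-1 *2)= 327732885 / 5940688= 55.17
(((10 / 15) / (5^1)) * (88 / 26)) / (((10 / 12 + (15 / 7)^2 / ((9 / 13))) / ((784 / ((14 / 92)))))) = 311.41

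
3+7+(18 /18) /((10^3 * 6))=60001 /6000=10.00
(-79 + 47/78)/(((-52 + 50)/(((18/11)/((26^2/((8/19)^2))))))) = 146760/8724287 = 0.02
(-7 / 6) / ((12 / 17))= -119 / 72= -1.65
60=60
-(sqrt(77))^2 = -77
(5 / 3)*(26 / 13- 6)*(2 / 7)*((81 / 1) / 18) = -60 / 7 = -8.57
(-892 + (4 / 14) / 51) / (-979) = 3578 / 3927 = 0.91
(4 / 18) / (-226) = -1 / 1017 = -0.00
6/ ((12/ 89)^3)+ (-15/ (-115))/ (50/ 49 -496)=196630637281/ 80329248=2447.81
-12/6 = -2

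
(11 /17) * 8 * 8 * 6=4224 /17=248.47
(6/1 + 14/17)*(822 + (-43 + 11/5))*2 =906192/85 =10661.08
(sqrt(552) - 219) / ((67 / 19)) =-4161 / 67 + 38*sqrt(138) / 67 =-55.44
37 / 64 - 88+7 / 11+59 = -19561 / 704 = -27.79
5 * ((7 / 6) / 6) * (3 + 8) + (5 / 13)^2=65965 / 6084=10.84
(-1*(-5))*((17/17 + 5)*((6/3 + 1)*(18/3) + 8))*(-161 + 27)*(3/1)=-313560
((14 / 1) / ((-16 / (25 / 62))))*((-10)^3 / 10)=4375 / 124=35.28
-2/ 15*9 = -6/ 5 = -1.20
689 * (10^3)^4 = 689000000000000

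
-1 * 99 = -99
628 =628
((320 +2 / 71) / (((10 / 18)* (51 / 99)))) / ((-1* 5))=-6748434 / 30175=-223.64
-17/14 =-1.21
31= 31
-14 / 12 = -1.17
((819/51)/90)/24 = 91/12240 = 0.01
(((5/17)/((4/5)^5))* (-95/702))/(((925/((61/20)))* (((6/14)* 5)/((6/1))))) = -1014125/904310784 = -0.00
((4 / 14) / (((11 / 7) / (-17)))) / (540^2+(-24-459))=-34 / 3202287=-0.00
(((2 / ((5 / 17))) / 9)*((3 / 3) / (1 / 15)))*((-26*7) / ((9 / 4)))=-24752 / 27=-916.74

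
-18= -18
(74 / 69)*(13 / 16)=481 / 552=0.87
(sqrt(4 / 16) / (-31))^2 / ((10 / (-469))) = -469 / 38440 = -0.01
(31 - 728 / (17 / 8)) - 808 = -19033 / 17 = -1119.59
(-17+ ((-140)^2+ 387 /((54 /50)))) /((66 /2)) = 59824 /99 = 604.28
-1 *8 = -8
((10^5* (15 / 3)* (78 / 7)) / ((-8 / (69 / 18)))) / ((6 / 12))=-37375000 / 7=-5339285.71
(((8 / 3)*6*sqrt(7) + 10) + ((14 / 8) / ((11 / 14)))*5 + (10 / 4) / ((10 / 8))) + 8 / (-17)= 8477 / 374 + 16*sqrt(7)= 65.00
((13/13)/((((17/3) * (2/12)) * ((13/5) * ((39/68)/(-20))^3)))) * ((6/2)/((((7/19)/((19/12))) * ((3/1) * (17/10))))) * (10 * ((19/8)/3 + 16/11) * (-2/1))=116455712000000/59378319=1961249.73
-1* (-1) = 1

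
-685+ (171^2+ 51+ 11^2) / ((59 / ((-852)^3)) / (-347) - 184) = -33361638087705313 / 39488085840325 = -844.85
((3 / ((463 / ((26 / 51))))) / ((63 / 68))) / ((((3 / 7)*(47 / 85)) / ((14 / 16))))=7735 / 587547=0.01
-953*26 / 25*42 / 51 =-346892 / 425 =-816.22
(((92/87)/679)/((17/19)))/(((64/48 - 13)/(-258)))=450984/11716145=0.04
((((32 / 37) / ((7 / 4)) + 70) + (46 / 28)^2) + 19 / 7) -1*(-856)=6758193 / 7252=931.91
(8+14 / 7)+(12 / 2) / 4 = 23 / 2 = 11.50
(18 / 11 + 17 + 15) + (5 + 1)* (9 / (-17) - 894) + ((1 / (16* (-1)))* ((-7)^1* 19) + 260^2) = 186326119 / 2992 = 62274.77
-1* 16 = -16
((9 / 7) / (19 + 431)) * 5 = 1 / 70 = 0.01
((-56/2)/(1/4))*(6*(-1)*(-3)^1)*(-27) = 54432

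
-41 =-41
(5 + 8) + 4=17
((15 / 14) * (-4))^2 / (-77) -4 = -15992 / 3773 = -4.24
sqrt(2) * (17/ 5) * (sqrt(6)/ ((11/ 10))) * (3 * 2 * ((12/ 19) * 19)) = 770.92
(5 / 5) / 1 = 1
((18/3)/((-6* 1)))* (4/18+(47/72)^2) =-0.65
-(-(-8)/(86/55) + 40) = -1940/43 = -45.12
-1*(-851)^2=-724201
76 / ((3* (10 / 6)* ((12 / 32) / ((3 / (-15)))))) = -8.11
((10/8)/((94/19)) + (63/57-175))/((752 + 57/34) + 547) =-21088483/157964556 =-0.13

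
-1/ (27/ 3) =-1/ 9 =-0.11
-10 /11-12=-142 /11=-12.91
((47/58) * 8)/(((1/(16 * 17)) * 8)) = 6392/29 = 220.41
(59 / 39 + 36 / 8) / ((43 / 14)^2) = 45962 / 72111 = 0.64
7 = 7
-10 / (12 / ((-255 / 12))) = 17.71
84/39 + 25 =353/13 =27.15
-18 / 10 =-9 / 5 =-1.80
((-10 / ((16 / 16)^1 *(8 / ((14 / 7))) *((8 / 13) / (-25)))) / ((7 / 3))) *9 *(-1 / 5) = -8775 / 112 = -78.35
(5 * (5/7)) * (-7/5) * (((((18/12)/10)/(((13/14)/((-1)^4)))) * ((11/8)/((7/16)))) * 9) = -297/13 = -22.85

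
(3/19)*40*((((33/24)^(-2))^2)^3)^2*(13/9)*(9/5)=1473378342655329306673152/187144920840344610799524979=0.01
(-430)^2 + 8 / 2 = 184904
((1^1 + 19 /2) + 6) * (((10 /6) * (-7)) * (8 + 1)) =-3465 /2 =-1732.50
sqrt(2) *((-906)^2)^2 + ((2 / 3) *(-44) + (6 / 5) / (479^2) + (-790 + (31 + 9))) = -2682165272 / 3441615 + 673771738896 *sqrt(2) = 952857130311.09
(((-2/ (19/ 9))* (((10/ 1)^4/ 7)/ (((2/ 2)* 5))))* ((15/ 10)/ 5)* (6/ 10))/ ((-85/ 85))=6480/ 133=48.72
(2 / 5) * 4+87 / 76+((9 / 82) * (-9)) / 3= 37633 / 15580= 2.42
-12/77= -0.16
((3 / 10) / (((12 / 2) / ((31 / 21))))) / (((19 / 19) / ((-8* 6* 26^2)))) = -83824 / 35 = -2394.97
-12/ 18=-2/ 3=-0.67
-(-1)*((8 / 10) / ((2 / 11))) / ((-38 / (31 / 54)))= -341 / 5130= -0.07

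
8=8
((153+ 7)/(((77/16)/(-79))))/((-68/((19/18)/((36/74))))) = 8885920/106029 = 83.81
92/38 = 46/19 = 2.42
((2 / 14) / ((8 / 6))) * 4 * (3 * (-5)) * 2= -90 / 7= -12.86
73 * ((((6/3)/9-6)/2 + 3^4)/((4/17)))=24233.97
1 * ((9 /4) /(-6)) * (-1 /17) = 3 /136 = 0.02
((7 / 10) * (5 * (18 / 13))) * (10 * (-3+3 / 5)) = -1512 / 13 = -116.31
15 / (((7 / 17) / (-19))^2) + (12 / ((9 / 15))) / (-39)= 61031485 / 1911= 31936.94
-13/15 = -0.87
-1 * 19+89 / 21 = -310 / 21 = -14.76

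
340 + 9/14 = 4769/14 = 340.64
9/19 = 0.47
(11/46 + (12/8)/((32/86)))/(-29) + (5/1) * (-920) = -98185543/21344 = -4600.15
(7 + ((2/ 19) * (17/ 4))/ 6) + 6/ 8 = 446/ 57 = 7.82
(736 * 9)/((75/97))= 214176/25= 8567.04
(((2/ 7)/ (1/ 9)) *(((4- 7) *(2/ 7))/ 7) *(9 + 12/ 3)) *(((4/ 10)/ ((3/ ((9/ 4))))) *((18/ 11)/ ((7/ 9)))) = -341172/ 132055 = -2.58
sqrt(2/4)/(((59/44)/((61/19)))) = 1342 * sqrt(2)/1121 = 1.69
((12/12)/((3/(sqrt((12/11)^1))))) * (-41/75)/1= -0.19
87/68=1.28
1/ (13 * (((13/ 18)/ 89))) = 1602/ 169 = 9.48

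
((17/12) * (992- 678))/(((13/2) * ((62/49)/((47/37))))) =6146707/89466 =68.70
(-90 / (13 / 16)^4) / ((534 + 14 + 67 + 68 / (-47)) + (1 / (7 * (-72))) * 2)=-69858754560 / 207549273997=-0.34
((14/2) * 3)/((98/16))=24/7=3.43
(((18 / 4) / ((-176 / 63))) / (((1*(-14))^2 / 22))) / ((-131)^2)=-81 / 7688128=-0.00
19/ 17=1.12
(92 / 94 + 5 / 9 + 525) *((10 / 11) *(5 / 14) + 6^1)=3330.16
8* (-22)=-176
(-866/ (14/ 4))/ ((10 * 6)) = -433/ 105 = -4.12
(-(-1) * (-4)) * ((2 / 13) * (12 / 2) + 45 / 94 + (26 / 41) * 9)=-712362 / 25051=-28.44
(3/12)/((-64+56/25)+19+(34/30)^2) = -225/37328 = -0.01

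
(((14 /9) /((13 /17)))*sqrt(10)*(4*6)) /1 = 1904*sqrt(10) /39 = 154.38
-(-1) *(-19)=-19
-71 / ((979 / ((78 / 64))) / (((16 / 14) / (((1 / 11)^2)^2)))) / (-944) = 3685539 / 2352448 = 1.57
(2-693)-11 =-702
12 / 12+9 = 10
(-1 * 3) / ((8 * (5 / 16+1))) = -2 / 7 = -0.29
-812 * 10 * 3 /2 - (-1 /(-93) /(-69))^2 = -501546688021 /41177889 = -12180.00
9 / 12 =3 / 4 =0.75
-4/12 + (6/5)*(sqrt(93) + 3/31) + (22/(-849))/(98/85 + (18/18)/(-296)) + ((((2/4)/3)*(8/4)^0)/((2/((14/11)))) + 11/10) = 1305065662/1350559485 + 6*sqrt(93)/5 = 12.54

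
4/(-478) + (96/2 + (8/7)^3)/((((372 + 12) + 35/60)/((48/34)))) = 1114671902/6431505535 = 0.17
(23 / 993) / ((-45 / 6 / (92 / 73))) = -4232 / 1087335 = -0.00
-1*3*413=-1239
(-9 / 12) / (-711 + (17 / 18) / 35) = 945 / 895826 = 0.00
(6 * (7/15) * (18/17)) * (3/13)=756/1105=0.68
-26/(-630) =13/315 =0.04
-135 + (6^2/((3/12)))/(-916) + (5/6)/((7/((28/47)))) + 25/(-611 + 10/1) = -2622249626/19405689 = -135.13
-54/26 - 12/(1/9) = -1431/13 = -110.08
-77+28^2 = 707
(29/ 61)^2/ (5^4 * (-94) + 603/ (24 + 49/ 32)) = -0.00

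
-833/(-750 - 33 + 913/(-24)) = 2856/2815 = 1.01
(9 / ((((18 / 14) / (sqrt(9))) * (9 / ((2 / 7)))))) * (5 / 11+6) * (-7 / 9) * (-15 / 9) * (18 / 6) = 4970 / 297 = 16.73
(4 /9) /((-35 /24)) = -0.30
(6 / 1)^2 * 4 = 144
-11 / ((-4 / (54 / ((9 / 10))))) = 165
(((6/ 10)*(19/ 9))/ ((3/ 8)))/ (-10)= -76/ 225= -0.34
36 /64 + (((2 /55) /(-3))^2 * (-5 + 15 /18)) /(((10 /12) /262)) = 32237 /87120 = 0.37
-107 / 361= -0.30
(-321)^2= 103041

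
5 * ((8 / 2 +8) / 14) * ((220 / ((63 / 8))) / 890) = 0.13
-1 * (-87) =87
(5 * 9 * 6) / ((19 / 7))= 1890 / 19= 99.47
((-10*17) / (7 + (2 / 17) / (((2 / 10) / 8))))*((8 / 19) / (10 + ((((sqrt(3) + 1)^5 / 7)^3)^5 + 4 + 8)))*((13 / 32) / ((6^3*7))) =-1736927287867115954245830686960983248374034202445 / 46516987280693320881330248443517915746114601331107808 + 10445994137634229134505093726395829179457208320*sqrt(3) / 484551950840555425847190087953311622355360430532373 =-0.00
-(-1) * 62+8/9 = 566/9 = 62.89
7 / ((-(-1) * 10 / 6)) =21 / 5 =4.20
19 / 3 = 6.33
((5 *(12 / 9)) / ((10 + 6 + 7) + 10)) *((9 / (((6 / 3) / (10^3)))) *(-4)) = -3636.36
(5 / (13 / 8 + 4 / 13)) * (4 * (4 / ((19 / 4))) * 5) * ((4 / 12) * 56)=9318400 / 11457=813.34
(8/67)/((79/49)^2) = 19208/418147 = 0.05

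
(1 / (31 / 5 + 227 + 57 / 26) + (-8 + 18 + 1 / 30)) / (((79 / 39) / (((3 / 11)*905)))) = 1223.05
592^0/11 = 1/11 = 0.09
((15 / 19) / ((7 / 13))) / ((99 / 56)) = 520 / 627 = 0.83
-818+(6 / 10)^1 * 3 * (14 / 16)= -32657 / 40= -816.42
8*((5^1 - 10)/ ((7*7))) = -40/ 49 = -0.82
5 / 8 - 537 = -4291 / 8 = -536.38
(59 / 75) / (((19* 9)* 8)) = 59 / 102600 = 0.00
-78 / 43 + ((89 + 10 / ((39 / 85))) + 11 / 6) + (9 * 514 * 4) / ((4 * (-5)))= -13657249 / 16770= -814.39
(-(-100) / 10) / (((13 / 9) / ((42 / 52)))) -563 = -94202 / 169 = -557.41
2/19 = 0.11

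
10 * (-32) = -320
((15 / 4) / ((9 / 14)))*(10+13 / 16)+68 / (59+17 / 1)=116677 / 1824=63.97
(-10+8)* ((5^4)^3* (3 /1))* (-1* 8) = 11718750000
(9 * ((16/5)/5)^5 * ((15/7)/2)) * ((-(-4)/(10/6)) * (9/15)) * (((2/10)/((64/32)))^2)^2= 31850496/213623046875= 0.00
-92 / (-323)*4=368 / 323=1.14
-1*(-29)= 29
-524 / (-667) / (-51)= -0.02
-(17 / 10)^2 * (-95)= 5491 / 20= 274.55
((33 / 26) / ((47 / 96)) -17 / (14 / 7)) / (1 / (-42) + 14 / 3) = -1.27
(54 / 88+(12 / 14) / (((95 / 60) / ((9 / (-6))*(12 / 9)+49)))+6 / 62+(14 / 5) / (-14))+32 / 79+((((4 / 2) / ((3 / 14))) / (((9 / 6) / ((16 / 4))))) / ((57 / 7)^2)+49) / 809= 26.42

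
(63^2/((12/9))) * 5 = 14883.75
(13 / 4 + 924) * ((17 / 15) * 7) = 441371 / 60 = 7356.18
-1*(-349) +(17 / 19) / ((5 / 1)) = 33172 / 95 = 349.18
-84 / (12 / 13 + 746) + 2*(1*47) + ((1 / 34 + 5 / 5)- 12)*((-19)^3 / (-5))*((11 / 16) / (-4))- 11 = 28202008911 / 10564480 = 2669.51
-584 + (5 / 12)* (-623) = -10123 / 12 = -843.58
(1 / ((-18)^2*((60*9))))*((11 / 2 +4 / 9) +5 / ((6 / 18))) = 377 / 3149280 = 0.00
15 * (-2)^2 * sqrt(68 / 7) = 120 * sqrt(119) / 7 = 187.01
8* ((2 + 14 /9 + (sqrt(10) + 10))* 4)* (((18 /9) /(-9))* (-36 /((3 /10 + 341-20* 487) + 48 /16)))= -312320 /845613-2560* sqrt(10) /93957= -0.46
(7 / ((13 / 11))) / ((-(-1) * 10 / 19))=1463 / 130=11.25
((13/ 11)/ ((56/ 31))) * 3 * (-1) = -1.96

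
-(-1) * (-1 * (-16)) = 16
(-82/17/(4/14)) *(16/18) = -2296/153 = -15.01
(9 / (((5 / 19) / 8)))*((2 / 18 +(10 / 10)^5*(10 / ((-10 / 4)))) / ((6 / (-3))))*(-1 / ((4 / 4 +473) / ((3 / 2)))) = -133 / 79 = -1.68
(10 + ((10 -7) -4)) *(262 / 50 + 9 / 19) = 24426 / 475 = 51.42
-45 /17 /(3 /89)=-1335 /17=-78.53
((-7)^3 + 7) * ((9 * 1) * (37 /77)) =-15984 /11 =-1453.09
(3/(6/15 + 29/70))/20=7/38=0.18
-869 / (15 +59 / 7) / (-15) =6083 / 2460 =2.47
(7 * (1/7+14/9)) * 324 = 3852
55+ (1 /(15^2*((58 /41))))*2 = 358916 /6525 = 55.01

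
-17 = -17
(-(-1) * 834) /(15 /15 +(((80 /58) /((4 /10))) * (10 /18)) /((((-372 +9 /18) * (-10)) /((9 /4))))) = 8985099 /10786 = 833.03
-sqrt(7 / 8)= -sqrt(14) / 4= -0.94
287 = 287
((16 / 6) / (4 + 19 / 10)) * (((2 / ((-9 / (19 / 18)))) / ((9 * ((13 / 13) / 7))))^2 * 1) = 1415120 / 94065057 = 0.02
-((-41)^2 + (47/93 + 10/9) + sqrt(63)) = -469450/279 - 3 * sqrt(7) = -1690.55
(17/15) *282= 1598/5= 319.60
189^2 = 35721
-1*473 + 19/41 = -19374/41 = -472.54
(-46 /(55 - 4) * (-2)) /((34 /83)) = 3818 /867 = 4.40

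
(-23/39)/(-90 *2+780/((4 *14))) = 322/90675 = 0.00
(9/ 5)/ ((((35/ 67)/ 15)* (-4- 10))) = -1809/ 490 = -3.69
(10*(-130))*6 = -7800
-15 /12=-1.25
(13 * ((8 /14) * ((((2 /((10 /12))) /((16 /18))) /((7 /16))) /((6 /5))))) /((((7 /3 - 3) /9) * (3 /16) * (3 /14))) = -89856 /7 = -12836.57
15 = 15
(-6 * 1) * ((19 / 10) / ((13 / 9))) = -513 / 65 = -7.89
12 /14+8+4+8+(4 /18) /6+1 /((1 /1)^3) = 21.89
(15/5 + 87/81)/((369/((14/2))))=770/9963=0.08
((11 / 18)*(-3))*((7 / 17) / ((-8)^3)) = 77 / 52224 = 0.00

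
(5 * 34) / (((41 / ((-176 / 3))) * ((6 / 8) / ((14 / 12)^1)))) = -418880 / 1107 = -378.39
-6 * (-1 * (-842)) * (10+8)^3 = -29463264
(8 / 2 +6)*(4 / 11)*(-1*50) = -181.82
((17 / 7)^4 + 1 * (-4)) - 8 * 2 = 35501 / 2401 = 14.79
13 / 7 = 1.86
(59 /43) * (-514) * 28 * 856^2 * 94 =-58485545495552 /43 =-1360128965012.84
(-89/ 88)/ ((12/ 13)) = -1157/ 1056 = -1.10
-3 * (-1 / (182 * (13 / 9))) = 27 / 2366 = 0.01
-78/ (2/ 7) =-273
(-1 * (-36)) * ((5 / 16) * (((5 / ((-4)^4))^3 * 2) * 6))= 16875 / 16777216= 0.00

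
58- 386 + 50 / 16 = -2599 / 8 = -324.88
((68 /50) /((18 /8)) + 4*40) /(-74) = -18068 /8325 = -2.17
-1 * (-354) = 354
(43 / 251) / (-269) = -43 / 67519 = -0.00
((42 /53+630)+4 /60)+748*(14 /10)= 1678.06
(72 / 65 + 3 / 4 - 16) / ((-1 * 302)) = 0.05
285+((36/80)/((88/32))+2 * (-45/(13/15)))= 129642/715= 181.32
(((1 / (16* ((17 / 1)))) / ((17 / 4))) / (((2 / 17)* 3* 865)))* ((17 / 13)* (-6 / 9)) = -1 / 404820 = -0.00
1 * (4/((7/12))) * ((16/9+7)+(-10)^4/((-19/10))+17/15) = -71864416/1995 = -36022.26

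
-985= -985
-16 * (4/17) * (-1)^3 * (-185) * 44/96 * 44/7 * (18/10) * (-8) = 28893.58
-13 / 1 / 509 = -13 / 509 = -0.03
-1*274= -274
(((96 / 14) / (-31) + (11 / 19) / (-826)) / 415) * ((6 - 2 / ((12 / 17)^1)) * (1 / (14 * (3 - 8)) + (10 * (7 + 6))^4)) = -719450637930681 / 1487708600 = -483596.48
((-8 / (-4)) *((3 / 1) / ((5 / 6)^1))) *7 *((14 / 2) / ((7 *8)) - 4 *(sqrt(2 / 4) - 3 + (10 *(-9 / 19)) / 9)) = 136269 / 190 - 504 *sqrt(2) / 5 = 574.65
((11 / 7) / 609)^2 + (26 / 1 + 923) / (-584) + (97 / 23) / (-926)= -2522879878193 / 1548208613448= -1.63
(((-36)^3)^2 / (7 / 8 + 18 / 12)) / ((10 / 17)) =148021198848 / 95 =1558117882.61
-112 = -112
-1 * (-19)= 19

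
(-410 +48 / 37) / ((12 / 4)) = -15122 / 111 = -136.23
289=289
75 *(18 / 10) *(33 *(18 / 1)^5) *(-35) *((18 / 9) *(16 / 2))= -4714094246400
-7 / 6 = -1.17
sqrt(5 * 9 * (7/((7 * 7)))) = 3 * sqrt(35)/7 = 2.54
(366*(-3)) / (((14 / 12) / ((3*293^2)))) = -1696719636 / 7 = -242388519.43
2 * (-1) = -2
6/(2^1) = 3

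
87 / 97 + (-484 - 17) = -48510 / 97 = -500.10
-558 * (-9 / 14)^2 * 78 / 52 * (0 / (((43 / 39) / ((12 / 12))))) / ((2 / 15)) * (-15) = 0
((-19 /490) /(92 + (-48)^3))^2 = 361 /2931681025000000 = 0.00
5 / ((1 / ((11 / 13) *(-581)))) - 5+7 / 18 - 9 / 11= -6341065 / 2574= -2463.51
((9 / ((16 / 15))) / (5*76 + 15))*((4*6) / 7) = 81 / 1106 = 0.07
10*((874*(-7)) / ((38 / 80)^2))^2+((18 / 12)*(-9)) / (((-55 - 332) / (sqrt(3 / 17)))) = 3*sqrt(51) / 1462+2654310400000 / 361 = 7352660387.83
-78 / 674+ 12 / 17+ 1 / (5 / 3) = 1.19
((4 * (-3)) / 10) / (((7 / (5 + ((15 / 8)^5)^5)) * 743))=-151507123101049682041651144329 / 98244112309620099025731584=-1542.15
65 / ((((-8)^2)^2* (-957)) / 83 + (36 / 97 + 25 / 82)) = -42911830 / 31178215597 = -0.00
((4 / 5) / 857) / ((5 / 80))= 64 / 4285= 0.01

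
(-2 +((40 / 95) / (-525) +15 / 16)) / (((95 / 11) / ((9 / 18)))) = -1866733 / 30324000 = -0.06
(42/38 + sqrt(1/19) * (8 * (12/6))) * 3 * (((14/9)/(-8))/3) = -28 * sqrt(19)/171 - 49/228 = -0.93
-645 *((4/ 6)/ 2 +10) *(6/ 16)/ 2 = -19995/ 16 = -1249.69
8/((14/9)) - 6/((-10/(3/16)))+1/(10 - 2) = 3013/560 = 5.38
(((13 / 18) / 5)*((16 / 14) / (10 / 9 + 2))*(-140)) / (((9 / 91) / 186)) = -13970.67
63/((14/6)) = 27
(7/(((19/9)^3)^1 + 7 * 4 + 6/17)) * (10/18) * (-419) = -20193705/467981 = -43.15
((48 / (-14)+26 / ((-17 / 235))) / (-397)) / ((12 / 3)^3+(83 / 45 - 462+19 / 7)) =-971505 / 418215283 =-0.00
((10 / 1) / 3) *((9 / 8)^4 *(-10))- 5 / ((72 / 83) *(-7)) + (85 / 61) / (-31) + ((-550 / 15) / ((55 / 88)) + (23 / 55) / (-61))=-746698807201 / 6709570560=-111.29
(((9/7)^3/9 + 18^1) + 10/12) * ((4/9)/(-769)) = -78490/7121709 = -0.01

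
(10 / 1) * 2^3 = 80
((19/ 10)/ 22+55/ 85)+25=96243/ 3740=25.73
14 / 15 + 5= 89 / 15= 5.93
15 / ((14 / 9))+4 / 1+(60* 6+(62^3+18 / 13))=43443951 / 182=238703.03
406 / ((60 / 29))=5887 / 30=196.23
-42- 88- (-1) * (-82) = -212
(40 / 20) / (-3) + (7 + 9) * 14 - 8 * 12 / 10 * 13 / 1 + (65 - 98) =65.53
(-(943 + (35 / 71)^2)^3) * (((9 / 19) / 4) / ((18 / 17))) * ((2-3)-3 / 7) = 2284440281817698545280 / 17037337761493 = 134084345.44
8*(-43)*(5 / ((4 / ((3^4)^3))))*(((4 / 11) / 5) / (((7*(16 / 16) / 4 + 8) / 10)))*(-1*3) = 7312628160 / 143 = 51137259.86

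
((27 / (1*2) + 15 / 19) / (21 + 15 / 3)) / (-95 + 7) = -543 / 86944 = -0.01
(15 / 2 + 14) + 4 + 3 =57 / 2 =28.50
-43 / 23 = -1.87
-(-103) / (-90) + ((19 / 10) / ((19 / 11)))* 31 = 1483 / 45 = 32.96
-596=-596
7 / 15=0.47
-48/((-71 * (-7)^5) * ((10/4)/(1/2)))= -48/5966485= -0.00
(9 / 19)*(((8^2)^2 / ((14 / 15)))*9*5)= 12441600 / 133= 93545.86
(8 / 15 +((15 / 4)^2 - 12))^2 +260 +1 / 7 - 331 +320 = 103171303 / 403200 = 255.88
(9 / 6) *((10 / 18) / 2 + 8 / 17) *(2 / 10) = 229 / 1020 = 0.22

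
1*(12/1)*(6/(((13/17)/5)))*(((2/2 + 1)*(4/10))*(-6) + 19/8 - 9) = -69921/13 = -5378.54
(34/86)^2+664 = 1228025/1849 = 664.16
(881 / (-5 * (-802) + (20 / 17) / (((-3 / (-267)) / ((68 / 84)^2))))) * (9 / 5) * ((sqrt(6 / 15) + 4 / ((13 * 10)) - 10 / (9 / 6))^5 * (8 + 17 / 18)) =-6879124372309170422854 / 140871145846640625 + 4960222604980744381 * sqrt(10) / 722416132546875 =-27120.05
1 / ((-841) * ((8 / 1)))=-1 / 6728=-0.00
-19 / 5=-3.80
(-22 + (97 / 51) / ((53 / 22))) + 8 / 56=-398621 / 18921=-21.07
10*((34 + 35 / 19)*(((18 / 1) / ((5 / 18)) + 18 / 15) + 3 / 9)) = 451730 / 19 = 23775.26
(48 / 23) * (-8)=-16.70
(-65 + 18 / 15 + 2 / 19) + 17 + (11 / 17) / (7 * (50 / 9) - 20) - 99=-7998217 / 54910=-145.66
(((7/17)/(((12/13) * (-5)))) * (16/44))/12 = -91/33660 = -0.00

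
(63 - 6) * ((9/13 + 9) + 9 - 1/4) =54663/52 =1051.21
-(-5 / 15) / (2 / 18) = 3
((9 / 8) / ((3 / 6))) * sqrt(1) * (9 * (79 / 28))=6399 / 112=57.13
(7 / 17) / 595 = 1 / 1445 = 0.00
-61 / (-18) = 3.39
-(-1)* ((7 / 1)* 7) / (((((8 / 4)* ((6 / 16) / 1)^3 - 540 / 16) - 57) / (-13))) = 1792 / 255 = 7.03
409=409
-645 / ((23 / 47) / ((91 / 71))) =-2758665 / 1633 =-1689.32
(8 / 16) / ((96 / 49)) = 49 / 192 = 0.26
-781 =-781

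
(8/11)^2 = 64/121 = 0.53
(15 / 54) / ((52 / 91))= 0.49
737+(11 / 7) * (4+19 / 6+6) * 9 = 12925 / 14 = 923.21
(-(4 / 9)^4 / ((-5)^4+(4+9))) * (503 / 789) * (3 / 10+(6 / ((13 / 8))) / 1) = -5569216 / 35779134105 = -0.00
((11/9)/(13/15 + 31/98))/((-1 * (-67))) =5390/349539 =0.02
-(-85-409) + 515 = 1009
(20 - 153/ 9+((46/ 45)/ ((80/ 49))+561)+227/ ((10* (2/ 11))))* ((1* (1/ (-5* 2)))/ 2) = -1241057/ 36000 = -34.47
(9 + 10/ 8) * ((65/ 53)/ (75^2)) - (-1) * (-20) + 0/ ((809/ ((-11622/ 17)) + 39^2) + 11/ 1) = -4769467/ 238500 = -20.00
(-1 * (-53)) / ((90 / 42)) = 371 / 15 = 24.73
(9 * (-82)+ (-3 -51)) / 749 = -792 / 749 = -1.06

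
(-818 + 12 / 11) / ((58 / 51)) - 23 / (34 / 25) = -7974287 / 10846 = -735.23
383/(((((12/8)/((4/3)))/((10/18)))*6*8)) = 1915/486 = 3.94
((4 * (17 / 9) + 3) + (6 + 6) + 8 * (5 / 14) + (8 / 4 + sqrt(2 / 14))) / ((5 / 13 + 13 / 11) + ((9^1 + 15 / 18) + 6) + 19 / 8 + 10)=3432 * sqrt(7) / 715309 + 1975688 / 2145927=0.93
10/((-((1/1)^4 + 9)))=-1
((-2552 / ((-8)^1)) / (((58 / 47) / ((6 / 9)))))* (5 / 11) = 235 / 3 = 78.33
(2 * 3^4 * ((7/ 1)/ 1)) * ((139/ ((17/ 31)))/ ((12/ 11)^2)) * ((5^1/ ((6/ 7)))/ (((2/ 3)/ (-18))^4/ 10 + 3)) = 1018296531442575/ 2168279416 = 469633.44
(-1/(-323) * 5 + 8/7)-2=-1903/2261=-0.84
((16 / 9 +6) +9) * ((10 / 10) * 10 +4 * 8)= 2114 / 3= 704.67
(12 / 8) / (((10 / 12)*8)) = 9 / 40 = 0.22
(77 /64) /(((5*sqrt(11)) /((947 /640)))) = 6629*sqrt(11) /204800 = 0.11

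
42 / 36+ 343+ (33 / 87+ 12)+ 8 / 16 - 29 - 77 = 21841 / 87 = 251.05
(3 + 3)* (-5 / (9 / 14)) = -140 / 3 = -46.67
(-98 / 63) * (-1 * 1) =14 / 9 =1.56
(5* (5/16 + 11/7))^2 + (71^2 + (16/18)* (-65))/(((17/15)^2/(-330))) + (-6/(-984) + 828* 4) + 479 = -189718005704375/148633856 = -1276411.79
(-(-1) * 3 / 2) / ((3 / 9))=9 / 2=4.50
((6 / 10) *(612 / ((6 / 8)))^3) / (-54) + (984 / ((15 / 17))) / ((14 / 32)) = -211209088 / 35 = -6034545.37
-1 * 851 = -851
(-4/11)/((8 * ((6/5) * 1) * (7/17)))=-85/924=-0.09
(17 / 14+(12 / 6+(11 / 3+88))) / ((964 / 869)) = 3462965 / 40488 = 85.53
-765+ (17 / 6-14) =-4657 / 6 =-776.17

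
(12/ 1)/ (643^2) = 12/ 413449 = 0.00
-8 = -8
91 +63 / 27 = 280 / 3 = 93.33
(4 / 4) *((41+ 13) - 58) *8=-32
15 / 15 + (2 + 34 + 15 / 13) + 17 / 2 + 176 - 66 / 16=22727 / 104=218.53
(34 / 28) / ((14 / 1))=17 / 196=0.09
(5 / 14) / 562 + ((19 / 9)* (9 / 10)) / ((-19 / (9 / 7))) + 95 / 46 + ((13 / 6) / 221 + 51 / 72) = 35010421 / 13184520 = 2.66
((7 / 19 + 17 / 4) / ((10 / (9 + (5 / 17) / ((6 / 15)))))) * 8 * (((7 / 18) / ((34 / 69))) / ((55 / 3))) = 18705141 / 12080200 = 1.55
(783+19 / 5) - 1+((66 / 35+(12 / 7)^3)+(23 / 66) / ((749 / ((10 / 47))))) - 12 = 222206659712 / 284616255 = 780.72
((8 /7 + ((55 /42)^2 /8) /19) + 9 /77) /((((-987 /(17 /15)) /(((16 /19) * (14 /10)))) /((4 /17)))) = -7497526 /18519056325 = -0.00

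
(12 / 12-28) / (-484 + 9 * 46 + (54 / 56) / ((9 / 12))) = 189 / 481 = 0.39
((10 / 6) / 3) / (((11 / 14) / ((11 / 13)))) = 70 / 117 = 0.60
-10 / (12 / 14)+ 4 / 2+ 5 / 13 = -362 / 39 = -9.28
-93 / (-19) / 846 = 31 / 5358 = 0.01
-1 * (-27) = 27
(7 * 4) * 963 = 26964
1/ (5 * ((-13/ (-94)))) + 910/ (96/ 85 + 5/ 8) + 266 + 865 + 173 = 141452822/ 77545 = 1824.14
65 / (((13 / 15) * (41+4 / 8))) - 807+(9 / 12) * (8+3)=-264585 / 332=-796.94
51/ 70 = 0.73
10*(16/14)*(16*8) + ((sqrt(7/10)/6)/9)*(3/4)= sqrt(70)/720 + 10240/7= 1462.87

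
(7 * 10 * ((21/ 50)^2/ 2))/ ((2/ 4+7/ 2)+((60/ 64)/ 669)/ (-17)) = 15603756/ 10109125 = 1.54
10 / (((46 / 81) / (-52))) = -21060 / 23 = -915.65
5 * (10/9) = 50/9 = 5.56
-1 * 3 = -3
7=7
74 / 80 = 0.92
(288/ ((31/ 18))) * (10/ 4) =12960/ 31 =418.06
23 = 23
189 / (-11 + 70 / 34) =-3213 / 152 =-21.14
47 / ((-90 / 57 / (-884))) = 394706 / 15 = 26313.73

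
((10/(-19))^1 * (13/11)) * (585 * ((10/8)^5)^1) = -1110.46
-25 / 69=-0.36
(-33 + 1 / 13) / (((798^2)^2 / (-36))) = 107 / 36609384357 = 0.00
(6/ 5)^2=36/ 25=1.44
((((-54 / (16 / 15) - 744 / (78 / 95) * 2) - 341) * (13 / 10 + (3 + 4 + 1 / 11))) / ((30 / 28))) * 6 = -113916873 / 1100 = -103560.79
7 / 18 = 0.39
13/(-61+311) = 13/250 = 0.05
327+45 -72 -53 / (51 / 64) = 11908 / 51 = 233.49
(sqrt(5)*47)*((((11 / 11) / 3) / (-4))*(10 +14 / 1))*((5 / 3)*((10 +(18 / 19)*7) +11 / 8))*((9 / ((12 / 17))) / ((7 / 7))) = -10934315*sqrt(5) / 304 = -80427.21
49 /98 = 1 /2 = 0.50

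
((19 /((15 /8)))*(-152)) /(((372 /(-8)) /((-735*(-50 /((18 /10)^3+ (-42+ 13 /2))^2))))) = 7075600000000 /5116105677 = 1383.01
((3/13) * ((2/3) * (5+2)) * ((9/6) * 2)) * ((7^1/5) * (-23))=-6762/65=-104.03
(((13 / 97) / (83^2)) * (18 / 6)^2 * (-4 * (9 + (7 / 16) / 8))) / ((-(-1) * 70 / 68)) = -2305251 / 374210480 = -0.01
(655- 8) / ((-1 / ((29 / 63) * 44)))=-825572 / 63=-13104.32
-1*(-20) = 20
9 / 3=3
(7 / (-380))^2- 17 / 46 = -1226273 / 3321200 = -0.37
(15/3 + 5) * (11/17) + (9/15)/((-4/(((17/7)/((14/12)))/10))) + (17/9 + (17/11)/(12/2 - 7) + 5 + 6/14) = 100703501/8246700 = 12.21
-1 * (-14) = 14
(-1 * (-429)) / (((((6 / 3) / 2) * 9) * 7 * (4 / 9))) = 429 / 28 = 15.32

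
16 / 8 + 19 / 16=51 / 16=3.19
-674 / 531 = -1.27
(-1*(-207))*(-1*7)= -1449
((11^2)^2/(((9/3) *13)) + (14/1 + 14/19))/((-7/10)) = -557.35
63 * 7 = 441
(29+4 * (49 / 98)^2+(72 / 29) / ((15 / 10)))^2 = 842724 / 841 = 1002.05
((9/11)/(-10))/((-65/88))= 36/325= 0.11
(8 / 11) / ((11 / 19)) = 152 / 121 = 1.26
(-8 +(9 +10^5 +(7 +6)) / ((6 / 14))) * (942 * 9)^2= 16774294247640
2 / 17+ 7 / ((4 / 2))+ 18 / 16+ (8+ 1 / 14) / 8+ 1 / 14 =11087 / 1904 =5.82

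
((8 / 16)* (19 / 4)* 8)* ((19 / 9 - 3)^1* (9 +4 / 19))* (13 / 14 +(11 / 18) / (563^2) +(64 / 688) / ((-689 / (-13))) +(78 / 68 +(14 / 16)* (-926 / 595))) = -110729833551710 / 994706727327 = -111.32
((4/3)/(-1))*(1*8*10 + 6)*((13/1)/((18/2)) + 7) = -26144/27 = -968.30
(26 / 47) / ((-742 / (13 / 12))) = -0.00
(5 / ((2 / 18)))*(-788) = -35460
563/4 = 140.75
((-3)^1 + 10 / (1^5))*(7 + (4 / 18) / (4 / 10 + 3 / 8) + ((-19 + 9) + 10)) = 14231 / 279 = 51.01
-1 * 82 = -82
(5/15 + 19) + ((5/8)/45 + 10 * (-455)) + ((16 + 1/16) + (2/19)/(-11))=-135871397/30096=-4514.60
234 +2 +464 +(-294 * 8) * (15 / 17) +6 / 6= -23363 / 17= -1374.29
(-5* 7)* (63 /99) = -245 /11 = -22.27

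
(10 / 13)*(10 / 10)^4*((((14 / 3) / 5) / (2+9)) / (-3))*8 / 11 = -224 / 14157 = -0.02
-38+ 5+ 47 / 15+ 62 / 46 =-9839 / 345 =-28.52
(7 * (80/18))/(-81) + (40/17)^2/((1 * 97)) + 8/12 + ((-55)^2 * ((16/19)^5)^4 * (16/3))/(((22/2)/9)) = 326375855299678465085610300552972398/768190840206896281759032083305257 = 424.86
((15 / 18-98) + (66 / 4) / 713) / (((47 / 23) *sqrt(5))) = -41558 *sqrt(5) / 4371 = -21.26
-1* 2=-2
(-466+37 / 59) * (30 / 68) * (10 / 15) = -137285 / 1003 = -136.87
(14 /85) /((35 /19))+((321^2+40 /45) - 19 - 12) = 394016992 /3825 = 103010.98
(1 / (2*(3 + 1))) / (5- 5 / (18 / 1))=9 / 340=0.03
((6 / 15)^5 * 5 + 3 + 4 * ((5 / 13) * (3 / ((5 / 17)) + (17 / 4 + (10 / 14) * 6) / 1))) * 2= 3625824 / 56875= 63.75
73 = 73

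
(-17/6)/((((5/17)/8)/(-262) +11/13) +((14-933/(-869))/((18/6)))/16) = -2.44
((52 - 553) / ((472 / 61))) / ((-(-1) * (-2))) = 30561 / 944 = 32.37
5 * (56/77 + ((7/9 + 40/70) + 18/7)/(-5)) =-197/693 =-0.28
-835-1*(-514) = -321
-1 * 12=-12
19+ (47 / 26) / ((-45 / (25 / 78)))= 346553 / 18252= 18.99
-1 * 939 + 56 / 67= -62857 / 67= -938.16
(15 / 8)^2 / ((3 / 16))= 75 / 4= 18.75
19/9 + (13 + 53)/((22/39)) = 1072/9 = 119.11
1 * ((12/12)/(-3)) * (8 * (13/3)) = -104/9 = -11.56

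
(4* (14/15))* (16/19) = 896/285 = 3.14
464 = 464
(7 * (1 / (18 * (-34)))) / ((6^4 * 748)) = -7 / 593277696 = -0.00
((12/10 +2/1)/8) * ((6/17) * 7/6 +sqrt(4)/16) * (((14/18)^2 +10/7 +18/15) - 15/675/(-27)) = 0.69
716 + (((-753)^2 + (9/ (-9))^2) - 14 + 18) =567730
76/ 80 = 19/ 20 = 0.95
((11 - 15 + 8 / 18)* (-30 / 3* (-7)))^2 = 5017600 / 81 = 61945.68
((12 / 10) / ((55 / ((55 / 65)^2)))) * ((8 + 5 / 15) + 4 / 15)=2838 / 21125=0.13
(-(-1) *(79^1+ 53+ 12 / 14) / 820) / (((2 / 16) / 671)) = 249612 / 287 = 869.73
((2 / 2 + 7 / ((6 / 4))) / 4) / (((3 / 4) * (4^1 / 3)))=17 / 12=1.42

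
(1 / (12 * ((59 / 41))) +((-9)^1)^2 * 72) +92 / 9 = 12409003 / 2124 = 5842.28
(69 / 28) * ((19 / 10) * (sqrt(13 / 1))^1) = 1311 * sqrt(13) / 280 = 16.88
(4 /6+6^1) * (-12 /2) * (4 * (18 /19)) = -2880 /19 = -151.58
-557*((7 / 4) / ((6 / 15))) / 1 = -19495 / 8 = -2436.88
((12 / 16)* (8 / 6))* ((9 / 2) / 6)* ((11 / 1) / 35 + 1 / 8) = 369 / 1120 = 0.33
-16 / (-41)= 16 / 41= 0.39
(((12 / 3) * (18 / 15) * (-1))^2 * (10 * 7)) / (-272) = -504 / 85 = -5.93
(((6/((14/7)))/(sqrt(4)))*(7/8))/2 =21/32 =0.66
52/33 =1.58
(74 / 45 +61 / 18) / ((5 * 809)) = 151 / 121350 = 0.00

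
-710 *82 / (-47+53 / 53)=29110 / 23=1265.65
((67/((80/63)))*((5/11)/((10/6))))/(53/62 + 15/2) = 56079/32560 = 1.72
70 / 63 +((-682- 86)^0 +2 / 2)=28 / 9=3.11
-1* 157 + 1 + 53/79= -12271/79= -155.33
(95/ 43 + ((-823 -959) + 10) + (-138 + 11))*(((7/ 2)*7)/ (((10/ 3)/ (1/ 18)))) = -1998269/ 2580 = -774.52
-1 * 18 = -18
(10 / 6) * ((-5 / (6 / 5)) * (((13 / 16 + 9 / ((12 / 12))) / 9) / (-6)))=19625 / 15552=1.26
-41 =-41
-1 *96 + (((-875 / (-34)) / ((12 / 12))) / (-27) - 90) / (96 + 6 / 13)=-111597947 / 1151172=-96.94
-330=-330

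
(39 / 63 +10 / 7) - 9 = -146 / 21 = -6.95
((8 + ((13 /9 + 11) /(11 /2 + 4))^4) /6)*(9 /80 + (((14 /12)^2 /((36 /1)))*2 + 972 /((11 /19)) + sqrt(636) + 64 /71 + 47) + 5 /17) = 9357919624*sqrt(159) /2565108243 + 173832201774015838759 /55172246270543820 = 3196.72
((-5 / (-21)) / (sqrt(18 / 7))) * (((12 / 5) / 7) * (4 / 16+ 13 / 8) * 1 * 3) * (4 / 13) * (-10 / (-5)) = 30 * sqrt(14) / 637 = 0.18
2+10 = 12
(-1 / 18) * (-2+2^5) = -5 / 3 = -1.67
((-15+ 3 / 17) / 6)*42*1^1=-1764 / 17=-103.76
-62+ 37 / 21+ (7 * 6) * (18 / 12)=58 / 21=2.76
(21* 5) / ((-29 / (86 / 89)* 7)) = -1290 / 2581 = -0.50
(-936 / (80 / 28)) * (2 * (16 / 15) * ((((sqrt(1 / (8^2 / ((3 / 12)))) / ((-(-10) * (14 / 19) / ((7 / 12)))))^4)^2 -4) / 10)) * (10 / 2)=17208823431175564845148895763269 / 12311715481324093440000000000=1397.76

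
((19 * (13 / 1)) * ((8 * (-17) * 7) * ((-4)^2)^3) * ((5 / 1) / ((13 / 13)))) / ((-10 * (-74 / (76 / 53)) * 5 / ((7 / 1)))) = -128098926592 / 9805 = -13064653.40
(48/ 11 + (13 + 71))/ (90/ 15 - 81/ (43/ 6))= -3483/ 209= -16.67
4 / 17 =0.24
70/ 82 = 35/ 41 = 0.85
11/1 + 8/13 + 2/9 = 1385/117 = 11.84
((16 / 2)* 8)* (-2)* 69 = -8832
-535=-535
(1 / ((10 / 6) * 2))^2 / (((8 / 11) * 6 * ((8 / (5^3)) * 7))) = 165 / 3584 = 0.05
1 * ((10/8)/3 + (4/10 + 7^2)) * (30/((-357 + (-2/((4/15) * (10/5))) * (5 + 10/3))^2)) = 23912/2411809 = 0.01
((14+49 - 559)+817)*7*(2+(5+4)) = 24717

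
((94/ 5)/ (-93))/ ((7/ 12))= -0.35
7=7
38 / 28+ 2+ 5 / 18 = 229 / 63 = 3.63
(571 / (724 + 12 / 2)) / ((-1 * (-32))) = 571 / 23360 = 0.02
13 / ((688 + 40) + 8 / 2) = 13 / 732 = 0.02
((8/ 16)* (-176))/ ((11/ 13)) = -104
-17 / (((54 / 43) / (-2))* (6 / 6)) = 731 / 27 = 27.07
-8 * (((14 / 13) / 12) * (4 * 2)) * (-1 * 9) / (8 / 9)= 756 / 13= 58.15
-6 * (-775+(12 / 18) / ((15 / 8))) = 69718 / 15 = 4647.87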